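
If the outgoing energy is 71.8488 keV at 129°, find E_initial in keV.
93.2000 keV

Convert final energy to wavelength (hc ≈ 1239.842 keV·pm):
λ' = hc/E' = 1239.842 / 71.8488 = 17.2563 pm

Calculate the Compton shift:
Δλ = λ_C(1 - cos(129°))
Δλ = 2.4263 × (1 - cos(129°))
Δλ = 3.9532 pm

Initial wavelength:
λ = λ' - Δλ = 17.2563 - 3.9532 = 13.3030 pm

Initial energy:
E = hc/λ = 1239.842 / 13.3030 = 93.2000 keV

(Intermediate values are shown rounded; full precision is carried through to the final answer.)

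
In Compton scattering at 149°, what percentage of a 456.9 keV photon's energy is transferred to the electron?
0.6241 (or 62.41%)

Calculate initial and final photon energies:

Initial: E₀ = 456.9 keV → λ₀ = 2.7136 pm
Compton shift: Δλ = 4.5061 pm
Final wavelength: λ' = 7.2197 pm
Final energy: E' = 171.7314 keV

Fractional energy loss:
(E₀ - E')/E₀ = (456.9000 - 171.7314)/456.9000
= 285.1686/456.9000
= 0.6241
= 62.41%

(Intermediate values are shown rounded; full precision is carried through to the final answer.)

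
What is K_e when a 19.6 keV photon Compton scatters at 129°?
1.1528 keV

By energy conservation: K_e = E_initial - E_final

First find the scattered photon energy:
Initial wavelength: λ = hc/E = 63.2572 pm
Compton shift: Δλ = λ_C(1 - cos(129°)) = 3.9532 pm
Final wavelength: λ' = 63.2572 + 3.9532 = 67.2105 pm
Final photon energy: E' = hc/λ' = 18.4472 keV

Electron kinetic energy:
K_e = E - E' = 19.6000 - 18.4472 = 1.1528 keV

(Intermediate values are shown rounded; full precision is carried through to the final answer.)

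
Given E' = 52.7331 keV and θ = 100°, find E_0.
60.0001 keV

Convert final energy to wavelength (hc ≈ 1239.842 keV·pm):
λ' = hc/E' = 1239.842 / 52.7331 = 23.5116 pm

Calculate the Compton shift:
Δλ = λ_C(1 - cos(100°))
Δλ = 2.4263 × (1 - cos(100°))
Δλ = 2.8476 pm

Initial wavelength:
λ = λ' - Δλ = 23.5116 - 2.8476 = 20.6640 pm

Initial energy:
E = hc/λ = 1239.842 / 20.6640 = 60.0001 keV

(Intermediate values are shown rounded; full precision is carried through to the final answer.)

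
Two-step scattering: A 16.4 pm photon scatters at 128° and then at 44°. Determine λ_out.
21.0011 pm

Apply Compton shift twice:

First scattering at θ₁ = 128°:
Δλ₁ = λ_C(1 - cos(128°))
Δλ₁ = 2.4263 × 1.6157
Δλ₁ = 3.9201 pm

After first scattering:
λ₁ = 16.4 + 3.9201 = 20.3201 pm

Second scattering at θ₂ = 44°:
Δλ₂ = λ_C(1 - cos(44°))
Δλ₂ = 2.4263 × 0.2807
Δλ₂ = 0.6810 pm

Final wavelength:
λ₂ = 20.3201 + 0.6810 = 21.0011 pm

Total shift: Δλ_total = 3.9201 + 0.6810 = 4.6011 pm

(Intermediate values are shown rounded; full precision is carried through to the final answer.)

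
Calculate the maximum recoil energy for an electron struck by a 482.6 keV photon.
315.5439 keV

Maximum energy transfer occurs at θ = 180° (backscattering).

Initial photon: E₀ = 482.6 keV → λ₀ = 2.5691 pm

Maximum Compton shift (at 180°):
Δλ_max = 2λ_C = 2 × 2.4263 = 4.8526 pm

Final wavelength:
λ' = 2.5691 + 4.8526 = 7.4217 pm

Minimum photon energy (maximum energy to electron):
E'_min = hc/λ' = 167.0561 keV

Maximum electron kinetic energy:
K_max = E₀ - E'_min = 482.6000 - 167.0561 = 315.5439 keV

(Intermediate values are shown rounded; full precision is carried through to the final answer.)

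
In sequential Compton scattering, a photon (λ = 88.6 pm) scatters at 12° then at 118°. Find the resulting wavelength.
92.2184 pm

Apply Compton shift twice:

First scattering at θ₁ = 12°:
Δλ₁ = λ_C(1 - cos(12°))
Δλ₁ = 2.4263 × 0.0219
Δλ₁ = 0.0530 pm

After first scattering:
λ₁ = 88.6 + 0.0530 = 88.6530 pm

Second scattering at θ₂ = 118°:
Δλ₂ = λ_C(1 - cos(118°))
Δλ₂ = 2.4263 × 1.4695
Δλ₂ = 3.5654 pm

Final wavelength:
λ₂ = 88.6530 + 3.5654 = 92.2184 pm

Total shift: Δλ_total = 0.0530 + 3.5654 = 3.6184 pm

(Intermediate values are shown rounded; full precision is carried through to the final answer.)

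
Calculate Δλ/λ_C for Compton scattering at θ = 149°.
1.8572 λ_C

The Compton shift formula is:
Δλ = λ_C(1 - cos θ)

Dividing both sides by λ_C:
Δλ/λ_C = 1 - cos θ

For θ = 149°:
Δλ/λ_C = 1 - cos(149°)
Δλ/λ_C = 1 - -0.8572
Δλ/λ_C = 1.8572

This means the shift is 1.8572 × λ_C = 4.5061 pm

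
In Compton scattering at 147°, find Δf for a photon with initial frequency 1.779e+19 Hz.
3.724e+18 Hz (decrease)

Convert frequency to wavelength (c = 299792458 m/s):
λ₀ = c/f₀ = 299792458/1.779e+19 = 1.6851740e-11 m = 16.8517 pm

Calculate Compton shift:
Δλ = λ_C(1 - cos(147°)) = 4.4612 pm

Final wavelength:
λ' = λ₀ + Δλ = 16.8517 + 4.4612 = 21.3129 pm

Final frequency:
f' = c/λ' = 299792458/2.1312925e-11 = 1.4066228e+19 Hz

Frequency shift (decrease):
Δf = f₀ - f' = 1.779e+19 - 1.4066228e+19 = 3.724e+18 Hz

(Intermediate values are shown rounded; full precision is carried through to the final answer.)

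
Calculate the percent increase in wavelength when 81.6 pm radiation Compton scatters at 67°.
1.8116%

Calculate the Compton shift:
Δλ = λ_C(1 - cos(67°))
Δλ = 2.4263 × (1 - cos(67°))
Δλ = 2.4263 × 0.6093
Δλ = 1.4783 pm

Percentage change:
(Δλ/λ₀) × 100 = (1.4783/81.6) × 100
= 1.8116%

(Intermediate values are shown rounded; full precision is carried through to the final answer.)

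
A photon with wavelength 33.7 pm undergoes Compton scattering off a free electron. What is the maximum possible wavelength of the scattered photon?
38.5526 pm (at θ = 180°)

The Compton shift is Δλ = λ_C(1 − cos θ).

Since cos θ ranges from −1 to 1, the factor (1 − cos θ) ranges from 0 to 2; the maximum shift occurs at θ = 180° (backscattering):
Δλ_max = 2λ_C = 2 × 2.4263 pm = 4.8526 pm

Maximum scattered wavelength:
λ'_max = λ₀ + Δλ_max = 33.7 + 4.8526 = 38.5526 pm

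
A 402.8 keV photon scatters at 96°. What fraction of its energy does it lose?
0.4654 (or 46.54%)

Calculate initial and final photon energies:

Initial: E₀ = 402.8 keV → λ₀ = 3.0781 pm
Compton shift: Δλ = 2.6799 pm
Final wavelength: λ' = 5.7580 pm
Final energy: E' = 215.3256 keV

Fractional energy loss:
(E₀ - E')/E₀ = (402.8000 - 215.3256)/402.8000
= 187.4744/402.8000
= 0.4654
= 46.54%

(Intermediate values are shown rounded; full precision is carried through to the final answer.)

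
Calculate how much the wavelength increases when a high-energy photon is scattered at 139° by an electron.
4.2575 pm

Using the Compton scattering formula:
Δλ = λ_C(1 - cos θ)

where λ_C = h/(m_e·c) ≈ 2.4263 pm is the Compton wavelength of an electron.

For θ = 139°:
cos(139°) = -0.7547
1 - cos(139°) = 1.7547

Δλ = 2.4263 × 1.7547
Δλ = 4.2575 pm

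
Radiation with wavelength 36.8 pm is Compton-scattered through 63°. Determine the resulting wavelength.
38.1248 pm

Using the Compton scattering formula:
λ' = λ + Δλ = λ + λ_C(1 - cos θ)

Given:
- Initial wavelength λ = 36.8 pm
- Scattering angle θ = 63°
- Compton wavelength λ_C ≈ 2.4263 pm

Calculate the shift:
Δλ = 2.4263 × (1 - cos(63°))
Δλ = 2.4263 × 0.5460
Δλ = 1.3248 pm

Final wavelength:
λ' = 36.8 + 1.3248 = 38.1248 pm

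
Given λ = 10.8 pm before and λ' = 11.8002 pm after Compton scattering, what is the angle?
54.00°

First find the wavelength shift:
Δλ = λ' - λ = 11.8002 - 10.8 = 1.0002 pm

Using Δλ = λ_C(1 - cos θ), with λ_C = h/(m_e·c) ≈ 2.42631024 pm:
cos θ = 1 - Δλ/λ_C
cos θ = 1 - 1.0002/2.42631024
cos θ = 0.587769

θ = arccos(0.587769)
θ = 54.00°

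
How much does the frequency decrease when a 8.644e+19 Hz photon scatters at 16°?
2.281e+18 Hz (decrease)

Convert frequency to wavelength (c = 299792458 m/s):
λ₀ = c/f₀ = 299792458/8.644e+19 = 3.4682145e-12 m = 3.4682 pm

Calculate Compton shift:
Δλ = λ_C(1 - cos(16°)) = 0.0940 pm

Final wavelength:
λ' = λ₀ + Δλ = 3.4682 + 0.0940 = 3.5622 pm

Final frequency:
f' = c/λ' = 299792458/3.5622056e-12 = 8.4159224e+19 Hz

Frequency shift (decrease):
Δf = f₀ - f' = 8.644e+19 - 8.4159224e+19 = 2.281e+18 Hz

(Intermediate values are shown rounded; full precision is carried through to the final answer.)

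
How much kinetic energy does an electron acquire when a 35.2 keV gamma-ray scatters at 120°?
3.2965 keV

By energy conservation: K_e = E_initial - E_final

First find the scattered photon energy:
Initial wavelength: λ = hc/E = 35.2228 pm
Compton shift: Δλ = λ_C(1 - cos(120°)) = 3.6395 pm
Final wavelength: λ' = 35.2228 + 3.6395 = 38.8622 pm
Final photon energy: E' = hc/λ' = 31.9035 keV

Electron kinetic energy:
K_e = E - E' = 35.2000 - 31.9035 = 3.2965 keV

(Intermediate values are shown rounded; full precision is carried through to the final answer.)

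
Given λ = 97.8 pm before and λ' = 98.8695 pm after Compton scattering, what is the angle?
56.00°

First find the wavelength shift:
Δλ = λ' - λ = 98.8695 - 97.8 = 1.0695 pm

Using Δλ = λ_C(1 - cos θ), with λ_C = h/(m_e·c) ≈ 2.42631024 pm:
cos θ = 1 - Δλ/λ_C
cos θ = 1 - 1.0695/2.42631024
cos θ = 0.559207

θ = arccos(0.559207)
θ = 56.00°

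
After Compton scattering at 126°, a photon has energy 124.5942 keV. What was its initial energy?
203.3001 keV

Convert final energy to wavelength (hc ≈ 1239.842 keV·pm):
λ' = hc/E' = 1239.842 / 124.5942 = 9.9510 pm

Calculate the Compton shift:
Δλ = λ_C(1 - cos(126°))
Δλ = 2.4263 × (1 - cos(126°))
Δλ = 3.8525 pm

Initial wavelength:
λ = λ' - Δλ = 9.9510 - 3.8525 = 6.0986 pm

Initial energy:
E = hc/λ = 1239.842 / 6.0986 = 203.3001 keV

(Intermediate values are shown rounded; full precision is carried through to the final answer.)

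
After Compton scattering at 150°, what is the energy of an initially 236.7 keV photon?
126.9603 keV

First convert energy to wavelength:
λ = hc/E, with hc ≈ 1239.842 keV·pm (i.e. 1239.842 eV·nm)

For E = 236.7 keV = 236700 eV:
λ = 1239.842 keV·pm / 236.7 keV
λ = 5.2380 pm

Calculate the Compton shift:
Δλ = λ_C(1 - cos(150°)) = 2.4263 × 1.8660
Δλ = 4.5276 pm

Final wavelength:
λ' = 5.2380 + 4.5276 = 9.7656 pm

Final energy:
E' = hc/λ' = 1239.842 / 9.7656 = 126.9603 keV

(Intermediate values are shown rounded; full precision is carried through to the final answer.)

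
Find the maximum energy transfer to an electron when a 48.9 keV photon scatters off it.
7.8555 keV

Maximum energy transfer occurs at θ = 180° (backscattering).

Initial photon: E₀ = 48.9 keV → λ₀ = 25.3546 pm

Maximum Compton shift (at 180°):
Δλ_max = 2λ_C = 2 × 2.4263 = 4.8526 pm

Final wavelength:
λ' = 25.3546 + 4.8526 = 30.2073 pm

Minimum photon energy (maximum energy to electron):
E'_min = hc/λ' = 41.0445 keV

Maximum electron kinetic energy:
K_max = E₀ - E'_min = 48.9000 - 41.0445 = 7.8555 keV

(Intermediate values are shown rounded; full precision is carried through to the final answer.)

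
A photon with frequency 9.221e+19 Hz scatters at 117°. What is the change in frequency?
4.799e+19 Hz (decrease)

Convert frequency to wavelength (c = 299792458 m/s):
λ₀ = c/f₀ = 299792458/9.221e+19 = 3.2511925e-12 m = 3.2512 pm

Calculate Compton shift:
Δλ = λ_C(1 - cos(117°)) = 3.5278 pm

Final wavelength:
λ' = λ₀ + Δλ = 3.2512 + 3.5278 = 6.7790 pm

Final frequency:
f' = c/λ' = 299792458/6.7790245e-12 = 4.4223540e+19 Hz

Frequency shift (decrease):
Δf = f₀ - f' = 9.221e+19 - 4.4223540e+19 = 4.799e+19 Hz

(Intermediate values are shown rounded; full precision is carried through to the final answer.)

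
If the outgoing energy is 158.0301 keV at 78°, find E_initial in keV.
209.3000 keV

Convert final energy to wavelength (hc ≈ 1239.842 keV·pm):
λ' = hc/E' = 1239.842 / 158.0301 = 7.8456 pm

Calculate the Compton shift:
Δλ = λ_C(1 - cos(78°))
Δλ = 2.4263 × (1 - cos(78°))
Δλ = 1.9219 pm

Initial wavelength:
λ = λ' - Δλ = 7.8456 - 1.9219 = 5.9238 pm

Initial energy:
E = hc/λ = 1239.842 / 5.9238 = 209.3000 keV

(Intermediate values are shown rounded; full precision is carried through to the final answer.)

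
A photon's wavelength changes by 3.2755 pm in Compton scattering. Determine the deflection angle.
110.49°

From the Compton formula Δλ = λ_C(1 - cos θ), we can solve for θ:

cos θ = 1 - Δλ/λ_C

Given:
- Δλ = 3.2755 pm
- λ_C = h/(m_e·c) ≈ 2.42631024 pm

cos θ = 1 - 3.2755/2.42631024
cos θ = 1 - 1.349992
cos θ = -0.349992

θ = arccos(-0.349992)
θ = 110.49°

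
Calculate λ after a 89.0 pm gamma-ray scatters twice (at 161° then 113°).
97.0948 pm

Apply Compton shift twice:

First scattering at θ₁ = 161°:
Δλ₁ = λ_C(1 - cos(161°))
Δλ₁ = 2.4263 × 1.9455
Δλ₁ = 4.7204 pm

After first scattering:
λ₁ = 89.0 + 4.7204 = 93.7204 pm

Second scattering at θ₂ = 113°:
Δλ₂ = λ_C(1 - cos(113°))
Δλ₂ = 2.4263 × 1.3907
Δλ₂ = 3.3743 pm

Final wavelength:
λ₂ = 93.7204 + 3.3743 = 97.0948 pm

Total shift: Δλ_total = 4.7204 + 3.3743 = 8.0948 pm

(Intermediate values are shown rounded; full precision is carried through to the final answer.)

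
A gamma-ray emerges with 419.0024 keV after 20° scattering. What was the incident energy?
440.8000 keV

Convert final energy to wavelength (hc ≈ 1239.842 keV·pm):
λ' = hc/E' = 1239.842 / 419.0024 = 2.9590 pm

Calculate the Compton shift:
Δλ = λ_C(1 - cos(20°))
Δλ = 2.4263 × (1 - cos(20°))
Δλ = 0.1463 pm

Initial wavelength:
λ = λ' - Δλ = 2.9590 - 0.1463 = 2.8127 pm

Initial energy:
E = hc/λ = 1239.842 / 2.8127 = 440.8000 keV

(Intermediate values are shown rounded; full precision is carried through to the final answer.)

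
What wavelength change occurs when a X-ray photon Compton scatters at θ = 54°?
1.0002 pm

Using the Compton scattering formula:
Δλ = λ_C(1 - cos θ)

where λ_C = h/(m_e·c) ≈ 2.4263 pm is the Compton wavelength of an electron.

For θ = 54°:
cos(54°) = 0.5878
1 - cos(54°) = 0.4122

Δλ = 2.4263 × 0.4122
Δλ = 1.0002 pm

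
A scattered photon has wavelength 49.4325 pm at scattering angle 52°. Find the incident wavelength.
48.5000 pm

From λ' = λ + Δλ, we have λ = λ' - Δλ

First calculate the Compton shift:
Δλ = λ_C(1 - cos θ)
Δλ = 2.4263 × (1 - cos(52°))
Δλ = 2.4263 × 0.3843
Δλ = 0.9325 pm

Initial wavelength:
λ = λ' - Δλ
λ = 49.4325 - 0.9325
λ = 48.5000 pm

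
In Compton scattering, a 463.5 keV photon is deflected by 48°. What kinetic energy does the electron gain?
106.9928 keV

By energy conservation: K_e = E_initial - E_final

First find the scattered photon energy:
Initial wavelength: λ = hc/E = 2.6750 pm
Compton shift: Δλ = λ_C(1 - cos(48°)) = 0.8028 pm
Final wavelength: λ' = 2.6750 + 0.8028 = 3.4777 pm
Final photon energy: E' = hc/λ' = 356.5072 keV

Electron kinetic energy:
K_e = E - E' = 463.5000 - 356.5072 = 106.9928 keV

(Intermediate values are shown rounded; full precision is carried through to the final answer.)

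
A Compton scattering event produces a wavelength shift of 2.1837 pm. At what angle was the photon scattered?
84.26°

From the Compton formula Δλ = λ_C(1 - cos θ), we can solve for θ:

cos θ = 1 - Δλ/λ_C

Given:
- Δλ = 2.1837 pm
- λ_C = h/(m_e·c) ≈ 2.42631024 pm

cos θ = 1 - 2.1837/2.42631024
cos θ = 1 - 0.900009
cos θ = 0.099991

θ = arccos(0.099991)
θ = 84.26°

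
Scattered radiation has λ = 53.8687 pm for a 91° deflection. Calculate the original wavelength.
51.4000 pm

From λ' = λ + Δλ, we have λ = λ' - Δλ

First calculate the Compton shift:
Δλ = λ_C(1 - cos θ)
Δλ = 2.4263 × (1 - cos(91°))
Δλ = 2.4263 × 1.0175
Δλ = 2.4687 pm

Initial wavelength:
λ = λ' - Δλ
λ = 53.8687 - 2.4687
λ = 51.4000 pm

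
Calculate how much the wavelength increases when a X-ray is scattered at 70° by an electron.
1.5965 pm

Using the Compton scattering formula:
Δλ = λ_C(1 - cos θ)

where λ_C = h/(m_e·c) ≈ 2.4263 pm is the Compton wavelength of an electron.

For θ = 70°:
cos(70°) = 0.3420
1 - cos(70°) = 0.6580

Δλ = 2.4263 × 0.6580
Δλ = 1.5965 pm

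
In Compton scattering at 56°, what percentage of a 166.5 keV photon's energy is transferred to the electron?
0.1256 (or 12.56%)

Calculate initial and final photon energies:

Initial: E₀ = 166.5 keV → λ₀ = 7.4465 pm
Compton shift: Δλ = 1.0695 pm
Final wavelength: λ' = 8.5160 pm
Final energy: E' = 145.5891 keV

Fractional energy loss:
(E₀ - E')/E₀ = (166.5000 - 145.5891)/166.5000
= 20.9109/166.5000
= 0.1256
= 12.56%

(Intermediate values are shown rounded; full precision is carried through to the final answer.)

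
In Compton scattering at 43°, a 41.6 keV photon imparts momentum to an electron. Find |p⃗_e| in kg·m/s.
1.6128e-23 kg·m/s

The electron is initially at rest, so by conservation of momentum:
p⃗_e = p⃗₀ − p⃗'  (incident photon momentum minus scattered photon momentum)

Photon momentum magnitudes (p = h/λ = E/c):
λ₀ = hc/E₀ = 29.8039 pm → p₀ = h/λ₀ = 2.2232e-23 kg·m/s
Δλ = λ_C(1 − cos 43°) = 0.6518 pm
λ' = 30.4557 pm → p' = h/λ' = 2.1756e-23 kg·m/s

The scattered photon makes angle θ = 43° with the incident direction, so by the law of cosines:
|p⃗_e|² = p₀² + p'² − 2p₀p'cos θ
|p⃗_e|² = (2.2232e-23)² + (2.1756e-23)² − 2·2.2232e-23·2.1756e-23·cos(43°)
|p⃗_e| = 1.6128e-23 kg·m/s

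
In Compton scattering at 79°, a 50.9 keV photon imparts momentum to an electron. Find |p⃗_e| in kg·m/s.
3.3352e-23 kg·m/s

The electron is initially at rest, so by conservation of momentum:
p⃗_e = p⃗₀ − p⃗'  (incident photon momentum minus scattered photon momentum)

Photon momentum magnitudes (p = h/λ = E/c):
λ₀ = hc/E₀ = 24.3584 pm → p₀ = h/λ₀ = 2.7202e-23 kg·m/s
Δλ = λ_C(1 − cos 79°) = 1.9633 pm
λ' = 26.3217 pm → p' = h/λ' = 2.5173e-23 kg·m/s

The scattered photon makes angle θ = 79° with the incident direction, so by the law of cosines:
|p⃗_e|² = p₀² + p'² − 2p₀p'cos θ
|p⃗_e|² = (2.7202e-23)² + (2.5173e-23)² − 2·2.7202e-23·2.5173e-23·cos(79°)
|p⃗_e| = 3.3352e-23 kg·m/s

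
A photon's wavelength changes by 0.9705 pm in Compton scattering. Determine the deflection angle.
53.13°

From the Compton formula Δλ = λ_C(1 - cos θ), we can solve for θ:

cos θ = 1 - Δλ/λ_C

Given:
- Δλ = 0.9705 pm
- λ_C = h/(m_e·c) ≈ 2.42631024 pm

cos θ = 1 - 0.9705/2.42631024
cos θ = 1 - 0.399990
cos θ = 0.600010

θ = arccos(0.600010)
θ = 53.13°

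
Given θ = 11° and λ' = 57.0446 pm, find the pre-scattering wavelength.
57.0000 pm

From λ' = λ + Δλ, we have λ = λ' - Δλ

First calculate the Compton shift:
Δλ = λ_C(1 - cos θ)
Δλ = 2.4263 × (1 - cos(11°))
Δλ = 2.4263 × 0.0184
Δλ = 0.0446 pm

Initial wavelength:
λ = λ' - Δλ
λ = 57.0446 - 0.0446
λ = 57.0000 pm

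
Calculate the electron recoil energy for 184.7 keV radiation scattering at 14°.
1.9620 keV

By energy conservation: K_e = E_initial - E_final

First find the scattered photon energy:
Initial wavelength: λ = hc/E = 6.7127 pm
Compton shift: Δλ = λ_C(1 - cos(14°)) = 0.0721 pm
Final wavelength: λ' = 6.7127 + 0.0721 = 6.7848 pm
Final photon energy: E' = hc/λ' = 182.7380 keV

Electron kinetic energy:
K_e = E - E' = 184.7000 - 182.7380 = 1.9620 keV

(Intermediate values are shown rounded; full precision is carried through to the final answer.)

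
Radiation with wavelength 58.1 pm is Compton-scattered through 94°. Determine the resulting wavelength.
60.6956 pm

Using the Compton scattering formula:
λ' = λ + Δλ = λ + λ_C(1 - cos θ)

Given:
- Initial wavelength λ = 58.1 pm
- Scattering angle θ = 94°
- Compton wavelength λ_C ≈ 2.4263 pm

Calculate the shift:
Δλ = 2.4263 × (1 - cos(94°))
Δλ = 2.4263 × 1.0698
Δλ = 2.5956 pm

Final wavelength:
λ' = 58.1 + 2.5956 = 60.6956 pm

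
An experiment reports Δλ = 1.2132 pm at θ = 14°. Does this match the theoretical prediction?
No, inconsistent

Calculate the expected shift for θ = 14°:

Δλ_expected = λ_C(1 - cos(14°))
Δλ_expected = 2.4263 × (1 - cos(14°))
Δλ_expected = 2.4263 × 0.0297
Δλ_expected = 0.0721 pm

Given shift: 1.2132 pm
Expected shift: 0.0721 pm
Difference: 1.1411 pm

The values do not match. The given shift corresponds to θ ≈ 60.0°, not 14°.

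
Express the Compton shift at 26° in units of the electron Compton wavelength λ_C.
0.1012 λ_C

The Compton shift formula is:
Δλ = λ_C(1 - cos θ)

Dividing both sides by λ_C:
Δλ/λ_C = 1 - cos θ

For θ = 26°:
Δλ/λ_C = 1 - cos(26°)
Δλ/λ_C = 1 - 0.8988
Δλ/λ_C = 0.1012

This means the shift is 0.1012 × λ_C = 0.2456 pm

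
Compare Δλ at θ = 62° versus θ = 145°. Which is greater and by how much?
145° produces the larger shift by a factor of 3.429

Calculate both shifts using Δλ = λ_C(1 - cos θ):

For θ₁ = 62°:
Δλ₁ = 2.4263 × (1 - cos(62°))
Δλ₁ = 2.4263 × 0.5305
Δλ₁ = 1.2872 pm

For θ₂ = 145°:
Δλ₂ = 2.4263 × (1 - cos(145°))
Δλ₂ = 2.4263 × 1.8192
Δλ₂ = 4.4138 pm

The 145° angle produces the larger shift.
Ratio: 4.4138/1.2872 = 3.429

(Intermediate values are shown rounded; full precision is carried through to the final answer.)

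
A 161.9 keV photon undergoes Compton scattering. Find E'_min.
99.1026 keV (at θ = 180°)

The scattered photon has minimum energy when its wavelength is maximum, i.e., when the Compton shift Δλ = λ_C(1 − cos θ) is maximum. This occurs at θ = 180° (backscattering), giving Δλ_max = 2λ_C = 4.8526 pm.

Initial wavelength: λ₀ = hc/E₀ = 7.6581 pm
Maximum final wavelength: λ'_max = λ₀ + 2λ_C = 7.6581 + 4.8526 = 12.5107 pm
Minimum final energy: E'_min = hc/λ'_max = 99.1026 keV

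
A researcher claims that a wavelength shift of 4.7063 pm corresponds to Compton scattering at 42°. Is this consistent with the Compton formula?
No, inconsistent

Calculate the expected shift for θ = 42°:

Δλ_expected = λ_C(1 - cos(42°))
Δλ_expected = 2.4263 × (1 - cos(42°))
Δλ_expected = 2.4263 × 0.2569
Δλ_expected = 0.6232 pm

Given shift: 4.7063 pm
Expected shift: 0.6232 pm
Difference: 4.0831 pm

The values do not match. The given shift corresponds to θ ≈ 160.0°, not 42°.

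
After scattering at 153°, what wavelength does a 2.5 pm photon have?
7.0882 pm

Using the Compton scattering formula:
λ' = λ + Δλ = λ + λ_C(1 - cos θ)

Given:
- Initial wavelength λ = 2.5 pm
- Scattering angle θ = 153°
- Compton wavelength λ_C ≈ 2.4263 pm

Calculate the shift:
Δλ = 2.4263 × (1 - cos(153°))
Δλ = 2.4263 × 1.8910
Δλ = 4.5882 pm

Final wavelength:
λ' = 2.5 + 4.5882 = 7.0882 pm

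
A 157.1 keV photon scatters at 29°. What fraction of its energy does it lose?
0.0371 (or 3.71%)

Calculate initial and final photon energies:

Initial: E₀ = 157.1 keV → λ₀ = 7.8921 pm
Compton shift: Δλ = 0.3042 pm
Final wavelength: λ' = 8.1963 pm
Final energy: E' = 151.2691 keV

Fractional energy loss:
(E₀ - E')/E₀ = (157.1000 - 151.2691)/157.1000
= 5.8309/157.1000
= 0.0371
= 3.71%

(Intermediate values are shown rounded; full precision is carried through to the final answer.)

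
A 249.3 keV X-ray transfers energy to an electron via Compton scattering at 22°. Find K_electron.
8.5525 keV

By energy conservation: K_e = E_initial - E_final

First find the scattered photon energy:
Initial wavelength: λ = hc/E = 4.9733 pm
Compton shift: Δλ = λ_C(1 - cos(22°)) = 0.1767 pm
Final wavelength: λ' = 4.9733 + 0.1767 = 5.1500 pm
Final photon energy: E' = hc/λ' = 240.7475 keV

Electron kinetic energy:
K_e = E - E' = 249.3000 - 240.7475 = 8.5525 keV

(Intermediate values are shown rounded; full precision is carried through to the final answer.)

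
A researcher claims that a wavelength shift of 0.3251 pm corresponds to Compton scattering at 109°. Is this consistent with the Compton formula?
No, inconsistent

Calculate the expected shift for θ = 109°:

Δλ_expected = λ_C(1 - cos(109°))
Δλ_expected = 2.4263 × (1 - cos(109°))
Δλ_expected = 2.4263 × 1.3256
Δλ_expected = 3.2162 pm

Given shift: 0.3251 pm
Expected shift: 3.2162 pm
Difference: 2.8912 pm

The values do not match. The given shift corresponds to θ ≈ 30.0°, not 109°.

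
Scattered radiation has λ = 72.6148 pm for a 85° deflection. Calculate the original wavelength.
70.4000 pm

From λ' = λ + Δλ, we have λ = λ' - Δλ

First calculate the Compton shift:
Δλ = λ_C(1 - cos θ)
Δλ = 2.4263 × (1 - cos(85°))
Δλ = 2.4263 × 0.9128
Δλ = 2.2148 pm

Initial wavelength:
λ = λ' - Δλ
λ = 72.6148 - 2.2148
λ = 70.4000 pm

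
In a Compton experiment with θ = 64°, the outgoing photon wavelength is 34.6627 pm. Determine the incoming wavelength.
33.3000 pm

From λ' = λ + Δλ, we have λ = λ' - Δλ

First calculate the Compton shift:
Δλ = λ_C(1 - cos θ)
Δλ = 2.4263 × (1 - cos(64°))
Δλ = 2.4263 × 0.5616
Δλ = 1.3627 pm

Initial wavelength:
λ = λ' - Δλ
λ = 34.6627 - 1.3627
λ = 33.3000 pm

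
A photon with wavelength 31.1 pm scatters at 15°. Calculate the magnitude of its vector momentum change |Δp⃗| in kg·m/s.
5.5548e-24 kg·m/s

Photon momentum magnitude is p = h/λ.

Initial momentum:
p₀ = h/λ = 6.6261e-34/3.1100e-11 = 2.1306e-23 kg·m/s

After scattering:
λ' = λ + Δλ = 31.1 + 0.0827 = 31.1827 pm
p' = h/λ' = 6.6261e-34/3.1183e-11 = 2.1249e-23 kg·m/s

Momentum is a vector; the scattered photon's direction makes angle θ = 15° with the incident direction. The magnitude of the vector change Δp⃗ = p⃗₀ − p⃗' is found from the law of cosines:
|Δp⃗|² = p₀² + p'² − 2p₀p'cos θ
|Δp⃗|² = (2.1306e-23)² + (2.1249e-23)² − 2·2.1306e-23·2.1249e-23·cos(15°)
|Δp⃗| = 5.5548e-24 kg·m/s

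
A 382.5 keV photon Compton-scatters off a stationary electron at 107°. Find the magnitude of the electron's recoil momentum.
2.5496e-22 kg·m/s

The electron is initially at rest, so by conservation of momentum:
p⃗_e = p⃗₀ − p⃗'  (incident photon momentum minus scattered photon momentum)

Photon momentum magnitudes (p = h/λ = E/c):
λ₀ = hc/E₀ = 3.2414 pm → p₀ = h/λ₀ = 2.0442e-22 kg·m/s
Δλ = λ_C(1 − cos 107°) = 3.1357 pm
λ' = 6.3771 pm → p' = h/λ' = 1.0390e-22 kg·m/s

The scattered photon makes angle θ = 107° with the incident direction, so by the law of cosines:
|p⃗_e|² = p₀² + p'² − 2p₀p'cos θ
|p⃗_e|² = (2.0442e-22)² + (1.0390e-22)² − 2·2.0442e-22·1.0390e-22·cos(107°)
|p⃗_e| = 2.5496e-22 kg·m/s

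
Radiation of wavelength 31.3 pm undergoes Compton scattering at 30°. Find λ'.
31.6251 pm

Using the Compton formula: λ' = λ + λ_C(1 − cos θ)

For θ = 30°, cos θ = √3/2 (exact) ≈ 0.8660, so:
1 − cos 30° = 1 − (√3/2) ≈ 0.1340

Δλ = λ_C × 0.1340 = 2.4263 × 0.1340 = 0.3251 pm

λ' = 31.3 + 0.3251 = 31.6251 pm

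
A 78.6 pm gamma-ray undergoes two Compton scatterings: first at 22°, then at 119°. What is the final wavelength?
82.3793 pm

Apply Compton shift twice:

First scattering at θ₁ = 22°:
Δλ₁ = λ_C(1 - cos(22°))
Δλ₁ = 2.4263 × 0.0728
Δλ₁ = 0.1767 pm

After first scattering:
λ₁ = 78.6 + 0.1767 = 78.7767 pm

Second scattering at θ₂ = 119°:
Δλ₂ = λ_C(1 - cos(119°))
Δλ₂ = 2.4263 × 1.4848
Δλ₂ = 3.6026 pm

Final wavelength:
λ₂ = 78.7767 + 3.6026 = 82.3793 pm

Total shift: Δλ_total = 0.1767 + 3.6026 = 3.7793 pm

(Intermediate values are shown rounded; full precision is carried through to the final answer.)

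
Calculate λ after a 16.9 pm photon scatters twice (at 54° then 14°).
17.9722 pm

Apply Compton shift twice:

First scattering at θ₁ = 54°:
Δλ₁ = λ_C(1 - cos(54°))
Δλ₁ = 2.4263 × 0.4122
Δλ₁ = 1.0002 pm

After first scattering:
λ₁ = 16.9 + 1.0002 = 17.9002 pm

Second scattering at θ₂ = 14°:
Δλ₂ = λ_C(1 - cos(14°))
Δλ₂ = 2.4263 × 0.0297
Δλ₂ = 0.0721 pm

Final wavelength:
λ₂ = 17.9002 + 0.0721 = 17.9722 pm

Total shift: Δλ_total = 1.0002 + 0.0721 = 1.0722 pm

(Intermediate values are shown rounded; full precision is carried through to the final answer.)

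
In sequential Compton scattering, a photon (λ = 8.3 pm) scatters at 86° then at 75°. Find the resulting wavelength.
12.3554 pm

Apply Compton shift twice:

First scattering at θ₁ = 86°:
Δλ₁ = λ_C(1 - cos(86°))
Δλ₁ = 2.4263 × 0.9302
Δλ₁ = 2.2571 pm

After first scattering:
λ₁ = 8.3 + 2.2571 = 10.5571 pm

Second scattering at θ₂ = 75°:
Δλ₂ = λ_C(1 - cos(75°))
Δλ₂ = 2.4263 × 0.7412
Δλ₂ = 1.7983 pm

Final wavelength:
λ₂ = 10.5571 + 1.7983 = 12.3554 pm

Total shift: Δλ_total = 2.2571 + 1.7983 = 4.0554 pm

(Intermediate values are shown rounded; full precision is carried through to the final answer.)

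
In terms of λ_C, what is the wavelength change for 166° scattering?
1.9703 λ_C

The Compton shift formula is:
Δλ = λ_C(1 - cos θ)

Dividing both sides by λ_C:
Δλ/λ_C = 1 - cos θ

For θ = 166°:
Δλ/λ_C = 1 - cos(166°)
Δλ/λ_C = 1 - -0.9703
Δλ/λ_C = 1.9703

This means the shift is 1.9703 × λ_C = 4.7805 pm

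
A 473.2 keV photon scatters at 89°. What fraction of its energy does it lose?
0.4764 (or 47.64%)

Calculate initial and final photon energies:

Initial: E₀ = 473.2 keV → λ₀ = 2.6201 pm
Compton shift: Δλ = 2.3840 pm
Final wavelength: λ' = 5.0041 pm
Final energy: E' = 247.7658 keV

Fractional energy loss:
(E₀ - E')/E₀ = (473.2000 - 247.7658)/473.2000
= 225.4342/473.2000
= 0.4764
= 47.64%

(Intermediate values are shown rounded; full precision is carried through to the final answer.)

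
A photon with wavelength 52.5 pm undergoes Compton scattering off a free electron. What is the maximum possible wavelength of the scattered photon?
57.3526 pm (at θ = 180°)

The Compton shift is Δλ = λ_C(1 − cos θ).

Since cos θ ranges from −1 to 1, the factor (1 − cos θ) ranges from 0 to 2; the maximum shift occurs at θ = 180° (backscattering):
Δλ_max = 2λ_C = 2 × 2.4263 pm = 4.8526 pm

Maximum scattered wavelength:
λ'_max = λ₀ + Δλ_max = 52.5 + 4.8526 = 57.3526 pm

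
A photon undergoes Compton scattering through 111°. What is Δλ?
3.2958 pm

Using the Compton scattering formula:
Δλ = λ_C(1 - cos θ)

where λ_C = h/(m_e·c) ≈ 2.4263 pm is the Compton wavelength of an electron.

For θ = 111°:
cos(111°) = -0.3584
1 - cos(111°) = 1.3584

Δλ = 2.4263 × 1.3584
Δλ = 3.2958 pm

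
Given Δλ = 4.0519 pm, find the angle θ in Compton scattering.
132.07°

From the Compton formula Δλ = λ_C(1 - cos θ), we can solve for θ:

cos θ = 1 - Δλ/λ_C

Given:
- Δλ = 4.0519 pm
- λ_C = h/(m_e·c) ≈ 2.42631024 pm

cos θ = 1 - 4.0519/2.42631024
cos θ = 1 - 1.669984
cos θ = -0.669984

θ = arccos(-0.669984)
θ = 132.07°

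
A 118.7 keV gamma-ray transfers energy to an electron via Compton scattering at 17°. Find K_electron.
1.1927 keV

By energy conservation: K_e = E_initial - E_final

First find the scattered photon energy:
Initial wavelength: λ = hc/E = 10.4452 pm
Compton shift: Δλ = λ_C(1 - cos(17°)) = 0.1060 pm
Final wavelength: λ' = 10.4452 + 0.1060 = 10.5512 pm
Final photon energy: E' = hc/λ' = 117.5073 keV

Electron kinetic energy:
K_e = E - E' = 118.7000 - 117.5073 = 1.1927 keV

(Intermediate values are shown rounded; full precision is carried through to the final answer.)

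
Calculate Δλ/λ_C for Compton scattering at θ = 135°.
1.7071 λ_C

The Compton shift formula is:
Δλ = λ_C(1 - cos θ)

Dividing both sides by λ_C:
Δλ/λ_C = 1 - cos θ

For θ = 135°:
Δλ/λ_C = 1 - cos(135°)
Δλ/λ_C = 1 - -0.7071
Δλ/λ_C = 1.7071

This means the shift is 1.7071 × λ_C = 4.1420 pm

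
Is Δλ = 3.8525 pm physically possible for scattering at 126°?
Yes, consistent

Calculate the expected shift for θ = 126°:

Δλ_expected = λ_C(1 - cos(126°))
Δλ_expected = 2.4263 × (1 - cos(126°))
Δλ_expected = 2.4263 × 1.5878
Δλ_expected = 3.8525 pm

Given shift: 3.8525 pm
Expected shift: 3.8525 pm
Difference: 0.0000 pm

The values match. This is consistent with Compton scattering at the stated angle.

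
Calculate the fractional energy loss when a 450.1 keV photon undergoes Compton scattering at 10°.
0.0132 (or 1.32%)

Calculate initial and final photon energies:

Initial: E₀ = 450.1 keV → λ₀ = 2.7546 pm
Compton shift: Δλ = 0.0369 pm
Final wavelength: λ' = 2.7915 pm
Final energy: E' = 444.1564 keV

Fractional energy loss:
(E₀ - E')/E₀ = (450.1000 - 444.1564)/450.1000
= 5.9436/450.1000
= 0.0132
= 1.32%

(Intermediate values are shown rounded; full precision is carried through to the final answer.)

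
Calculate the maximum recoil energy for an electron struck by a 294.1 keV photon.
157.3779 keV

Maximum energy transfer occurs at θ = 180° (backscattering).

Initial photon: E₀ = 294.1 keV → λ₀ = 4.2157 pm

Maximum Compton shift (at 180°):
Δλ_max = 2λ_C = 2 × 2.4263 = 4.8526 pm

Final wavelength:
λ' = 4.2157 + 4.8526 = 9.0683 pm

Minimum photon energy (maximum energy to electron):
E'_min = hc/λ' = 136.7221 keV

Maximum electron kinetic energy:
K_max = E₀ - E'_min = 294.1000 - 136.7221 = 157.3779 keV

(Intermediate values are shown rounded; full precision is carried through to the final answer.)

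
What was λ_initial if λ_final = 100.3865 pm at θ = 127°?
96.5000 pm

From λ' = λ + Δλ, we have λ = λ' - Δλ

First calculate the Compton shift:
Δλ = λ_C(1 - cos θ)
Δλ = 2.4263 × (1 - cos(127°))
Δλ = 2.4263 × 1.6018
Δλ = 3.8865 pm

Initial wavelength:
λ = λ' - Δλ
λ = 100.3865 - 3.8865
λ = 96.5000 pm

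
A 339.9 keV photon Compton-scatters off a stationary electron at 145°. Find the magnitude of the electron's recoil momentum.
2.5341e-22 kg·m/s

The electron is initially at rest, so by conservation of momentum:
p⃗_e = p⃗₀ − p⃗'  (incident photon momentum minus scattered photon momentum)

Photon momentum magnitudes (p = h/λ = E/c):
λ₀ = hc/E₀ = 3.6477 pm → p₀ = h/λ₀ = 1.8165e-22 kg·m/s
Δλ = λ_C(1 − cos 145°) = 4.4138 pm
λ' = 8.0615 pm → p' = h/λ' = 8.2194e-23 kg·m/s

The scattered photon makes angle θ = 145° with the incident direction, so by the law of cosines:
|p⃗_e|² = p₀² + p'² − 2p₀p'cos θ
|p⃗_e|² = (1.8165e-22)² + (8.2194e-23)² − 2·1.8165e-22·8.2194e-23·cos(145°)
|p⃗_e| = 2.5341e-22 kg·m/s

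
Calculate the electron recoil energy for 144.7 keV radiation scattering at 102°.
36.8795 keV

By energy conservation: K_e = E_initial - E_final

First find the scattered photon energy:
Initial wavelength: λ = hc/E = 8.5684 pm
Compton shift: Δλ = λ_C(1 - cos(102°)) = 2.9308 pm
Final wavelength: λ' = 8.5684 + 2.9308 = 11.4991 pm
Final photon energy: E' = hc/λ' = 107.8205 keV

Electron kinetic energy:
K_e = E - E' = 144.7000 - 107.8205 = 36.8795 keV

(Intermediate values are shown rounded; full precision is carried through to the final answer.)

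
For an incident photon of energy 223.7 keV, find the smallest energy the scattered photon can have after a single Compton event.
119.2723 keV (at θ = 180°)

The scattered photon has minimum energy when its wavelength is maximum, i.e., when the Compton shift Δλ = λ_C(1 − cos θ) is maximum. This occurs at θ = 180° (backscattering), giving Δλ_max = 2λ_C = 4.8526 pm.

Initial wavelength: λ₀ = hc/E₀ = 5.5424 pm
Maximum final wavelength: λ'_max = λ₀ + 2λ_C = 5.5424 + 4.8526 = 10.3951 pm
Minimum final energy: E'_min = hc/λ'_max = 119.2723 keV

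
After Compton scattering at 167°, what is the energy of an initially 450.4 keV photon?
164.3657 keV

First convert energy to wavelength:
λ = hc/E, with hc ≈ 1239.842 keV·pm (i.e. 1239.842 eV·nm)

For E = 450.4 keV = 450400 eV:
λ = 1239.842 keV·pm / 450.4 keV
λ = 2.7528 pm

Calculate the Compton shift:
Δλ = λ_C(1 - cos(167°)) = 2.4263 × 1.9744
Δλ = 4.7904 pm

Final wavelength:
λ' = 2.7528 + 4.7904 = 7.5432 pm

Final energy:
E' = hc/λ' = 1239.842 / 7.5432 = 164.3657 keV

(Intermediate values are shown rounded; full precision is carried through to the final answer.)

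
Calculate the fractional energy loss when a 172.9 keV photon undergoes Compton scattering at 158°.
0.3947 (or 39.47%)

Calculate initial and final photon energies:

Initial: E₀ = 172.9 keV → λ₀ = 7.1709 pm
Compton shift: Δλ = 4.6759 pm
Final wavelength: λ' = 11.8468 pm
Final energy: E' = 104.6562 keV

Fractional energy loss:
(E₀ - E')/E₀ = (172.9000 - 104.6562)/172.9000
= 68.2438/172.9000
= 0.3947
= 39.47%

(Intermediate values are shown rounded; full precision is carried through to the final answer.)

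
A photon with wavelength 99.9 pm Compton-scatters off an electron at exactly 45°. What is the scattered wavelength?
100.6106 pm

Using the Compton formula: λ' = λ + λ_C(1 − cos θ)

For θ = 45°, cos θ = √2/2 (exact) ≈ 0.7071, so:
1 − cos 45° = 1 − (√2/2) ≈ 0.2929

Δλ = λ_C × 0.2929 = 2.4263 × 0.2929 = 0.7106 pm

λ' = 99.9 + 0.7106 = 100.6106 pm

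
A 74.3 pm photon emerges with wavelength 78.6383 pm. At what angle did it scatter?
142.00°

First find the wavelength shift:
Δλ = λ' - λ = 78.6383 - 74.3 = 4.3383 pm

Using Δλ = λ_C(1 - cos θ), with λ_C = h/(m_e·c) ≈ 2.42631024 pm:
cos θ = 1 - Δλ/λ_C
cos θ = 1 - 4.3383/2.42631024
cos θ = -0.788024

θ = arccos(-0.788024)
θ = 142.00°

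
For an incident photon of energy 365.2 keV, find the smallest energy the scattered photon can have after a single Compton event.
150.3278 keV (at θ = 180°)

The scattered photon has minimum energy when its wavelength is maximum, i.e., when the Compton shift Δλ = λ_C(1 − cos θ) is maximum. This occurs at θ = 180° (backscattering), giving Δλ_max = 2λ_C = 4.8526 pm.

Initial wavelength: λ₀ = hc/E₀ = 3.3950 pm
Maximum final wavelength: λ'_max = λ₀ + 2λ_C = 3.3950 + 4.8526 = 8.2476 pm
Minimum final energy: E'_min = hc/λ'_max = 150.3278 keV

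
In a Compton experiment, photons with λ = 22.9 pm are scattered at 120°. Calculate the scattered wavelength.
26.5395 pm

Using the Compton scattering formula:
λ' = λ + Δλ = λ + λ_C(1 - cos θ)

Given:
- Initial wavelength λ = 22.9 pm
- Scattering angle θ = 120°
- Compton wavelength λ_C ≈ 2.4263 pm

Calculate the shift:
Δλ = 2.4263 × (1 - cos(120°))
Δλ = 2.4263 × 1.5000
Δλ = 3.6395 pm

Final wavelength:
λ' = 22.9 + 3.6395 = 26.5395 pm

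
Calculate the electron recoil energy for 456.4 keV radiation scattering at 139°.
278.6204 keV

By energy conservation: K_e = E_initial - E_final

First find the scattered photon energy:
Initial wavelength: λ = hc/E = 2.7166 pm
Compton shift: Δλ = λ_C(1 - cos(139°)) = 4.2575 pm
Final wavelength: λ' = 2.7166 + 4.2575 = 6.9740 pm
Final photon energy: E' = hc/λ' = 177.7796 keV

Electron kinetic energy:
K_e = E - E' = 456.4000 - 177.7796 = 278.6204 keV

(Intermediate values are shown rounded; full precision is carried through to the final answer.)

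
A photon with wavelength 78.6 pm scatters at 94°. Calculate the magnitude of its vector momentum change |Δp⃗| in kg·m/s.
1.2135e-23 kg·m/s

Photon momentum magnitude is p = h/λ.

Initial momentum:
p₀ = h/λ = 6.6261e-34/7.8600e-11 = 8.4301e-24 kg·m/s

After scattering:
λ' = λ + Δλ = 78.6 + 2.5956 = 81.1956 pm
p' = h/λ' = 6.6261e-34/8.1196e-11 = 8.1606e-24 kg·m/s

Momentum is a vector; the scattered photon's direction makes angle θ = 94° with the incident direction. The magnitude of the vector change Δp⃗ = p⃗₀ − p⃗' is found from the law of cosines:
|Δp⃗|² = p₀² + p'² − 2p₀p'cos θ
|Δp⃗|² = (8.4301e-24)² + (8.1606e-24)² − 2·8.4301e-24·8.1606e-24·cos(94°)
|Δp⃗| = 1.2135e-23 kg·m/s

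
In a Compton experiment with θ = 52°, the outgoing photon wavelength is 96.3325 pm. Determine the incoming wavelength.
95.4000 pm

From λ' = λ + Δλ, we have λ = λ' - Δλ

First calculate the Compton shift:
Δλ = λ_C(1 - cos θ)
Δλ = 2.4263 × (1 - cos(52°))
Δλ = 2.4263 × 0.3843
Δλ = 0.9325 pm

Initial wavelength:
λ = λ' - Δλ
λ = 96.3325 - 0.9325
λ = 95.4000 pm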